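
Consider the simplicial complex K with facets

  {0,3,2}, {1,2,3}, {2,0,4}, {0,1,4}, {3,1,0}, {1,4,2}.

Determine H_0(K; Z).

H_0 ≅ Z.

K has 5 vertices, 9 edges, 6 triangles.
rank ∂_0 = 0, rank ∂_1 = 4 ⇒ b_0 = 5 − 0 − 4 = 1; all invariant factors of ∂_1 are 1 so no torsion. So H_0 ≅ Z.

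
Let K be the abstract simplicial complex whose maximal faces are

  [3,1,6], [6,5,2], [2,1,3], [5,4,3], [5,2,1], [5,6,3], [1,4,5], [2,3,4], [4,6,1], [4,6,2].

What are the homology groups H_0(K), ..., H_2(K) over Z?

H_0 ≅ Z,  H_1 ≅ Z/2Z,  H_2 = 0.

Fix the vertex order 1 < 2 < 3 < 4 < 5 < 6 and write every simplex with vertices in increasing order. Then dim K = 2 and the simplices of K are:

  0-simplices (6): [1], [2], [3], [4], [5], [6]
  1-simplices (15): [1,2], [1,3], [1,4], [1,5], [1,6], [2,3], [2,4], [2,5], [2,6], [3,4], [3,5], [3,6], [4,5], [4,6], [5,6]
  2-simplices (10): [1,2,3], [1,2,5], [1,3,6], [1,4,5], [1,4,6], [2,3,4], [2,4,6], [2,5,6], [3,4,5], [3,5,6]

giving chain groups C_0 ≅ Z^6, C_1 ≅ Z^15, C_2 ≅ Z^10.

The boundary map ∂_1: C_1 → C_0 maps an edge to its endpoints' difference, ∂[p,q] = q − p. For instance
  ∂[4,5] = [5] − [4].
This gives a 6×15 integer matrix of rank 5; reducing to Smith normal form yields diagonal entries (1,1,1,1,1).

The boundary map ∂_2: C_2 → C_1 acts by ∂[p,q,r] = [q,r] − [p,r] + [p,q]. For instance
  ∂[2,5,6] = [5,6] − [2,6] + [2,5],
  ∂[3,4,5] = [4,5] − [3,5] + [3,4].
This gives a 15×10 integer matrix of rank 10; reducing to Smith normal form yields diagonal entries (1,1,1,1,1,1,1,1,1,2).

Computing H_k = (kernel of ∂_k) / (image of ∂_{k+1}):

  H_0: rank C_0 − rank ∂_1 = 6 − 5 = 1, and the invariant factors of ∂_1 are all 1, so H_0 ≅ Z.
  H_1: rank ker ∂_1 − rank ∂_2 = (15 − 5) − 10 = 0, and ∂_2 has invariant factor 2 > 1, so H_1 ≅ Z/2Z.
  H_2: rank ker ∂_2 − rank ∂_3 = (10 − 10) − 0 = 0, and there is no ∂_3, so H_2 ≅ 0.

As a check, the Euler characteristic is 6 − 15 + 10 = 1, which agrees with 1 − 0 + 0 = 1.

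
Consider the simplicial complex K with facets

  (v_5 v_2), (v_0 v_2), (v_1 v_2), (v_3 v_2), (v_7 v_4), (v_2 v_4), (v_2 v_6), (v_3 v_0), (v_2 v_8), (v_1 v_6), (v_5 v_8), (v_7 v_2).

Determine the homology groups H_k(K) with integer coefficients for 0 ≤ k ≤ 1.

We work with the vertex ordering v_0 < v_1 < v_2 < v_3 < v_4 < v_5 < v_6 < v_7 < v_8. The simplices of K, each written with vertices in increasing order, are:

  0-simplices (9): [v_0], [v_1], [v_2], [v_3], [v_4], [v_5], [v_6], [v_7], [v_8]
  1-simplices (12): [v_0,v_2], [v_0,v_3], [v_1,v_2], [v_1,v_6], [v_2,v_3], [v_2,v_4], [v_2,v_5], [v_2,v_6], [v_2,v_7], [v_2,v_8], [v_4,v_7], [v_5,v_8]

giving chain groups C_0 ≅ Z^9, C_1 ≅ Z^12.

Boundary ∂_1: C_1 → C_0 is given by ∂[p,q] = [q] − [p]. For instance
  ∂[v_0,v_2] = [v_2] − [v_0].
The 9×12 boundary matrix has rank 8 and Smith normal form diag(1,1,1,1,1,1,1,1).

Reading off H_k = ker ∂_k / im ∂_{k+1}:

  H_0: rank C_0 − rank ∂_1 = 9 − 8 = 1, and the invariant factors of ∂_1 are all 1, so H_0 ≅ Z.
  H_1: rank ker ∂_1 − rank ∂_2 = (12 − 8) − 0 = 4, and there is no ∂_2, so H_1 ≅ Z^4.

H_0 = Z,  H_1 = Z^4.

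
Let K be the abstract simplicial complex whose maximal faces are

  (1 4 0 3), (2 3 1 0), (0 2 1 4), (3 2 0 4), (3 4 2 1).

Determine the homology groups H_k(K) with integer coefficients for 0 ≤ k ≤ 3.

H_0 ≅ Z,  H_1 = 0,  H_2 = 0,  H_3 ≅ Z.

We work with the vertex ordering 0 < 1 < 2 < 3 < 4. The simplices of K, each written with vertices in increasing order, are:

  0-simplices (5): [0], [1], [2], [3], [4]
  1-simplices (10): [0,1], [0,2], [0,3], [0,4], [1,2], [1,3], [1,4], [2,3], [2,4], [3,4]
  2-simplices (10): [0,1,2], [0,1,3], [0,1,4], [0,2,3], [0,2,4], [0,3,4], [1,2,3], [1,2,4], [1,3,4], [2,3,4]
  3-simplices (5): [0,1,2,3], [0,1,2,4], [0,1,3,4], [0,2,3,4], [1,2,3,4]

Hence C_0 ≅ Z^5, C_1 ≅ Z^10, C_2 ≅ Z^10, C_3 ≅ Z^5.

Boundary ∂_1: C_1 → C_0 maps an edge to its endpoints' difference, ∂[p,q] = q − p. For instance
  ∂[0,4] = [4] − [0].
The 5×10 boundary matrix has rank 4 and Smith normal form diag(1,1,1,1).

∂_2: C_2 → C_1 acts by ∂[p,q,r] = [q,r] − [p,r] + [p,q]. For instance
  ∂[0,3,4] = [3,4] − [0,4] + [0,3],
  ∂[0,1,4] = [1,4] − [0,4] + [0,1].
The 10×10 boundary matrix has rank 6 and Smith normal form diag(1,1,1,1,1,1).

Boundary ∂_3: C_3 → C_2 sends each 3-simplex σ to the alternating sum Σ_i (−1)^i (σ with its i-th vertex removed). For instance
  ∂[0,2,3,4] = [2,3,4] − [0,3,4] + [0,2,4] − [0,2,3],
  ∂[0,1,2,3] = [1,2,3] − [0,2,3] + [0,1,3] − [0,1,2].
As a 10×5 matrix over Z this has rank 4, with invariant factors (1,1,1,1).

Computing H_k = (kernel of ∂_k) / (image of ∂_{k+1}):

  H_0: rank C_0 − rank ∂_1 = 5 − 4 = 1, and the invariant factors of ∂_1 are all 1, so H_0 = Z.
  H_1: rank ker ∂_1 − rank ∂_2 = (10 − 4) − 6 = 0, and the invariant factors of ∂_2 are all 1, so H_1 = 0.
  H_2: rank ker ∂_2 − rank ∂_3 = (10 − 6) − 4 = 0, and the invariant factors of ∂_3 are all 1, so H_2 = 0.
  H_3: rank ker ∂_3 − rank ∂_4 = (5 − 4) − 0 = 1, and there is no ∂_4, so H_3 = Z.

As a check, the Euler characteristic is 5 − 10 + 10 − 5 = 0, which agrees with 1 − 0 + 0 − 1 = 0.
(K is a triangulation of the 3-sphere S^3.)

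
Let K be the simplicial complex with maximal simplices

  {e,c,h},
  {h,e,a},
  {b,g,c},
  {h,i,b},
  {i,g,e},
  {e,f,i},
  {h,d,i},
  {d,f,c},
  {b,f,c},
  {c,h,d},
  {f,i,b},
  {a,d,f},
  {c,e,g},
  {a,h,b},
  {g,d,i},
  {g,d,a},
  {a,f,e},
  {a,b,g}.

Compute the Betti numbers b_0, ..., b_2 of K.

b_0 = 1, b_1 = 2, b_2 = 1.

Fix the vertex order a < b < c < d < e < f < g < h < i and write every simplex with vertices in increasing order. Then dim K = 2 and the simplices of K are:

  0-simplices (9): a, b, c, d, e, f, g, h, i
  1-simplices (27): ab, ad, ae, af, ag, ah, bc, bf, bg, bh, bi, cd, ce, cf, cg, ch, df, dg, dh, di, ef, eg, eh, ei, fi, gi, hi
  2-simplices (18): abg, abh, adf, adg, aef, aeh, bcf, bcg, bfi, bhi, cdf, cdh, ceg, ceh, dgi, dhi, efi, egi

giving chain groups C_0 ≅ Z^9, C_1 ≅ Z^27, C_2 ≅ Z^18.

∂_1: C_1 → C_0 is given by ∂[p,q] = [q] − [p].
This gives a 9×27 integer matrix of rank 8; reducing to Smith normal form yields diagonal entries (1,1,1,1,1,1,1,1).

The boundary map ∂_2: C_2 → C_1 acts by ∂[p,q,r] = [q,r] − [p,r] + [p,q]. For instance
  ∂bcf = cf − bf + bc,
  ∂dgi = gi − di + dg.
As a 27×18 matrix over Z this has rank 17, with invariant factors (1,1,1,1,1,1,1,1,1,1,1,1,1,1,1,1,1).

Computing H_k = (kernel of ∂_k) / (image of ∂_{k+1}):

  H_0: rank C_0 − rank ∂_1 = 9 − 8 = 1, and the invariant factors of ∂_1 are all 1, so H_0 ≅ Z.
  H_1: rank ker ∂_1 − rank ∂_2 = (27 − 8) − 17 = 2, and the invariant factors of ∂_2 are all 1, so H_1 ≅ Z^2.
  H_2: rank ker ∂_2 − rank ∂_3 = (18 − 17) − 0 = 1, and there is no ∂_3, so H_2 ≅ Z.

(K is a triangulation of the torus T^2.)

Hence the Betti numbers are b_0 = 1, b_1 = 2, b_2 = 1.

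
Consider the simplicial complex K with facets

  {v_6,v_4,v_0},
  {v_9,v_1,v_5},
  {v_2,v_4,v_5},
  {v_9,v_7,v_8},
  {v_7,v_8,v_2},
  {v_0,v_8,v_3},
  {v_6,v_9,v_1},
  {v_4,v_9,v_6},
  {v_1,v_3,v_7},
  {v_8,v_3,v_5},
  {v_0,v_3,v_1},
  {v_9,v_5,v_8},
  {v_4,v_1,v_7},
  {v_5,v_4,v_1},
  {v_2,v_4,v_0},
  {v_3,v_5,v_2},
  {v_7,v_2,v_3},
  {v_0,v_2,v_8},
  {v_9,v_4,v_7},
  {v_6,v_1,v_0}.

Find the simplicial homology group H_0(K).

We work with the vertex ordering v_0 < v_1 < v_2 < v_3 < v_4 < v_5 < v_6 < v_7 < v_8 < v_9. The simplices of K, each written with vertices in increasing order, are:

  0-simplices (10): [v_0], [v_1], [v_2], [v_3], [v_4], [v_5], [v_6], [v_7], [v_8], [v_9]
  1-simplices (30): (30 of them)
  2-simplices (20): (20 of them)

giving chain groups C_0 ≅ Z^10, C_1 ≅ Z^30, C_2 ≅ Z^20.

The boundary map ∂_1: C_1 → C_0 sends each edge [p,q] (with p < q) to q − p. For instance
  ∂[v_4,v_5] = [v_5] − [v_4].
As a 10×30 matrix over Z this has rank 9, with invariant factors (1,1,1,1,1,1,1,1,1).

The boundary map ∂_2: C_2 → C_1 sends each 2-simplex [p,q,r] to [q,r] − [p,r] + [p,q]. For instance
  ∂[v_0,v_1,v_3] = [v_1,v_3] − [v_0,v_3] + [v_0,v_1],
  ∂[v_4,v_7,v_9] = [v_7,v_9] − [v_4,v_9] + [v_4,v_7].
The 30×20 boundary matrix has rank 20 and Smith normal form diag(1,1,1,1,1,1,1,1,1,1,1,1,1,1,1,1,1,1,1,2).

Reading off H_k = ker ∂_k / im ∂_{k+1}:

  H_0: rank C_0 − rank ∂_1 = 10 − 9 = 1, and the invariant factors of ∂_1 are all 1, so H_0 ≅ Z.

H_0 = Z.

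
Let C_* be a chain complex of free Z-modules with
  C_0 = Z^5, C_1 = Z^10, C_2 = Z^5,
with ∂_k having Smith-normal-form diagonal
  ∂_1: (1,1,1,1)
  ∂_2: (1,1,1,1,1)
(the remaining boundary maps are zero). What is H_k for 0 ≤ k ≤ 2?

H_0 ≅ Z,  H_1 ≅ Z,  H_2 = 0.

H_0: b_0 = 5 − 0 − 4 = 1; torsion from ∂_1 factors > 1: none. So H_0 ≅ Z.
H_1: b_1 = 10 − 4 − 5 = 1; torsion from ∂_2 factors > 1: none. So H_1 ≅ Z.
H_2: b_2 = 5 − 5 − 0 = 0; torsion from ∂_3 factors > 1: none. So H_2 ≅ 0.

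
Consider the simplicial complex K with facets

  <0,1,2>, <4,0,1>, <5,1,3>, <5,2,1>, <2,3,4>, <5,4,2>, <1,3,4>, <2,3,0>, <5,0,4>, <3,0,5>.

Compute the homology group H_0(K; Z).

H_0 ≅ Z.

Fix the vertex order 0 < 1 < 2 < 3 < 4 < 5 and write every simplex with vertices in increasing order. Then dim K = 2 and the simplices of K are:

  0-simplices (6): [0], [1], [2], [3], [4], [5]
  1-simplices (15): [0,1], [0,2], [0,3], [0,4], [0,5], [1,2], [1,3], [1,4], [1,5], [2,3], [2,4], [2,5], [3,4], [3,5], [4,5]
  2-simplices (10): [0,1,2], [0,1,4], [0,2,3], [0,3,5], [0,4,5], [1,2,5], [1,3,4], [1,3,5], [2,3,4], [2,4,5]

Hence C_0 ≅ Z^6, C_1 ≅ Z^15, C_2 ≅ Z^10.

Boundary ∂_1: C_1 → C_0 maps an edge to its endpoints' difference, ∂[p,q] = q − p. For instance
  ∂[0,5] = [5] − [0].
The resulting 6×15 matrix has rank 5, and its Smith normal form has invariant factors (1,1,1,1,1).

The boundary map ∂_2: C_2 → C_1 maps a triangle to the signed sum of its edges. For instance
  ∂[0,1,4] = [1,4] − [0,4] + [0,1],
  ∂[2,3,4] = [3,4] − [2,4] + [2,3].
The resulting 15×10 matrix has rank 10, and its Smith normal form has invariant factors (1,1,1,1,1,1,1,1,1,2).

Now H_k = ker ∂_k / im ∂_{k+1}, so:

  H_0: rank C_0 − rank ∂_1 = 6 − 5 = 1, and the invariant factors of ∂_1 are all 1, so H_0 ≅ Z.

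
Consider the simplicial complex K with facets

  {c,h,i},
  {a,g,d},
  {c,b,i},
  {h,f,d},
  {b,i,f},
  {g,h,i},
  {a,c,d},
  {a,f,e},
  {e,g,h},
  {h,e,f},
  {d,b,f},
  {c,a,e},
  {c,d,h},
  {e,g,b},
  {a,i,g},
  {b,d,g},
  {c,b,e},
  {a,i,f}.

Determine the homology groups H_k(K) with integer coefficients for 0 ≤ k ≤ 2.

We work with the vertex ordering a < b < c < d < e < f < g < h < i. The simplices of K, each written with vertices in increasing order, are:

  0-simplices (9): a, b, c, d, e, f, g, h, i
  1-simplices (27): ac, ad, ae, af, ag, ai, bc, bd, be, bf, bg, bi, cd, ce, ch, ci, df, dg, dh, ef, eg, eh, fh, fi, gh, gi, hi
  2-simplices (18): acd, ace, adg, aef, afi, agi, bce, bci, bdf, bdg, beg, bfi, cdh, chi, dfh, efh, egh, ghi

giving chain groups C_0 ≅ Z^9, C_1 ≅ Z^27, C_2 ≅ Z^18.

The boundary map ∂_1: C_1 → C_0 is given by ∂[p,q] = [q] − [p].
This gives a 9×27 integer matrix of rank 8; reducing to Smith normal form yields diagonal entries (1,1,1,1,1,1,1,1).

The boundary map ∂_2: C_2 → C_1 acts by ∂[p,q,r] = [q,r] − [p,r] + [p,q]. For instance
  ∂aef = ef − af + ae,
  ∂acd = cd − ad + ac.
The resulting 27×18 matrix has rank 17, and its Smith normal form has invariant factors (1,1,1,1,1,1,1,1,1,1,1,1,1,1,1,1,1).

From H_k ≅ ker(∂_k) / im(∂_{k+1}) we obtain:

  H_0: rank C_0 − rank ∂_1 = 9 − 8 = 1, and the invariant factors of ∂_1 are all 1, so H_0 = Z.
  H_1: rank ker ∂_1 − rank ∂_2 = (27 − 8) − 17 = 2, and the invariant factors of ∂_2 are all 1, so H_1 = Z^2.
  H_2: rank ker ∂_2 − rank ∂_3 = (18 − 17) − 0 = 1, and there is no ∂_3, so H_2 = Z.

H_0 = Z,  H_1 = Z^2,  H_2 = Z.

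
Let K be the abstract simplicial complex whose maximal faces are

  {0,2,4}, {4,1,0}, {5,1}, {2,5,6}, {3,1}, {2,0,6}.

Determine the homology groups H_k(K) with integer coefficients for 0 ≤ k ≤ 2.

H_0 = Z,  H_1 = Z,  H_2 = 0.

Take the total order 0 < 1 < 2 < 3 < 4 < 5 < 6 on the vertex set. Then K (dimension 2) consists of the simplices:

  0-simplices (7): [0], [1], [2], [3], [4], [5], [6]
  1-simplices (11): [0,1], [0,2], [0,4], [0,6], [1,3], [1,4], [1,5], [2,4], [2,5], [2,6], [5,6]
  2-simplices (4): [0,1,4], [0,2,4], [0,2,6], [2,5,6]

so the chain groups are C_0 ≅ Z^7, C_1 ≅ Z^11, C_2 ≅ Z^4.

The boundary map ∂_1: C_1 → C_0 maps an edge to its endpoints' difference, ∂[p,q] = q − p. For instance
  ∂[2,4] = [4] − [2].
The resulting 7×11 matrix has rank 6, and its Smith normal form has invariant factors (1,1,1,1,1,1).

The boundary map ∂_2: C_2 → C_1 sends each 2-simplex [p,q,r] to [q,r] − [p,r] + [p,q]. For instance
  ∂[0,1,4] = [1,4] − [0,4] + [0,1],
  ∂[0,2,4] = [2,4] − [0,4] + [0,2].
This gives a 11×4 integer matrix of rank 4; reducing to Smith normal form yields diagonal entries (1,1,1,1).

From H_k ≅ ker(∂_k) / im(∂_{k+1}) we obtain:

  H_0: rank C_0 − rank ∂_1 = 7 − 6 = 1, and the invariant factors of ∂_1 are all 1, so H_0 ≅ Z.
  H_1: rank ker ∂_1 − rank ∂_2 = (11 − 6) − 4 = 1, and the invariant factors of ∂_2 are all 1, so H_1 ≅ Z.
  H_2: rank ker ∂_2 − rank ∂_3 = (4 − 4) − 0 = 0, and there is no ∂_3, so H_2 ≅ 0.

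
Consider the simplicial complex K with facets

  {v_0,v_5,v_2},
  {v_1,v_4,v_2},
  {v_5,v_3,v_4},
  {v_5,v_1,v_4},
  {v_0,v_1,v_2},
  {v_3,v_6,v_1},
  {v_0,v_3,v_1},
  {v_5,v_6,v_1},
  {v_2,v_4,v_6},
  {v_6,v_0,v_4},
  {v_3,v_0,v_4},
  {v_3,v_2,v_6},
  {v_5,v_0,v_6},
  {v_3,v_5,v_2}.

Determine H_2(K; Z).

We work with the vertex ordering v_0 < v_1 < v_2 < v_3 < v_4 < v_5 < v_6. The simplices of K, each written with vertices in increasing order, are:

  0-simplices (7): [v_0], [v_1], [v_2], [v_3], [v_4], [v_5], [v_6]
  1-simplices (21): (21 of them)
  2-simplices (14): (14 of them)

giving chain groups C_0 ≅ Z^7, C_1 ≅ Z^21, C_2 ≅ Z^14.

The boundary map ∂_1: C_1 → C_0 maps an edge to its endpoints' difference, ∂[p,q] = q − p. For instance
  ∂[v_2,v_6] = [v_6] − [v_2].
The 7×21 boundary matrix has rank 6 and Smith normal form diag(1,1,1,1,1,1).

∂_2: C_2 → C_1 sends each 2-simplex [p,q,r] to [q,r] − [p,r] + [p,q]. For instance
  ∂[v_2,v_3,v_6] = [v_3,v_6] − [v_2,v_6] + [v_2,v_3],
  ∂[v_1,v_2,v_4] = [v_2,v_4] − [v_1,v_4] + [v_1,v_2].
As a 21×14 matrix over Z this has rank 13, with invariant factors (1,1,1,1,1,1,1,1,1,1,1,1,1).

Reading off H_k = ker ∂_k / im ∂_{k+1}:

  H_2: rank ker ∂_2 − rank ∂_3 = (14 − 13) − 0 = 1, and there is no ∂_3, so H_2 ≅ Z.

(K is a triangulation of the torus T^2.)

H_2 ≅ Z.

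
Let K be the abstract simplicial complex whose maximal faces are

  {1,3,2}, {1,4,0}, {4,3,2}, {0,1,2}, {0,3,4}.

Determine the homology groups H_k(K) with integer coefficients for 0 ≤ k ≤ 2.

H_0 ≅ Z,  H_1 ≅ Z,  H_2 = 0.

Order the vertices as 0 < 1 < 2 < 3 < 4. Listing each simplex with vertices in this order, K has dimension 2 with simplices:

  0-simplices (5): [0], [1], [2], [3], [4]
  1-simplices (10): [0,1], [0,2], [0,3], [0,4], [1,2], [1,3], [1,4], [2,3], [2,4], [3,4]
  2-simplices (5): [0,1,2], [0,1,4], [0,3,4], [1,2,3], [2,3,4]

giving chain groups C_0 ≅ Z^5, C_1 ≅ Z^10, C_2 ≅ Z^5.

Boundary ∂_1: C_1 → C_0 maps an edge to its endpoints' difference, ∂[p,q] = q − p.
As a 5×10 matrix over Z this has rank 4, with invariant factors (1,1,1,1).

∂_2: C_2 → C_1 sends each 2-simplex [p,q,r] to [q,r] − [p,r] + [p,q]. For instance
  ∂[0,1,4] = [1,4] − [0,4] + [0,1],
  ∂[2,3,4] = [3,4] − [2,4] + [2,3].
The resulting 10×5 matrix has rank 5, and its Smith normal form has invariant factors (1,1,1,1,1).

From H_k ≅ ker(∂_k) / im(∂_{k+1}) we obtain:

  H_0: rank C_0 − rank ∂_1 = 5 − 4 = 1, and the invariant factors of ∂_1 are all 1, so H_0 = Z.
  H_1: rank ker ∂_1 − rank ∂_2 = (10 − 4) − 5 = 1, and the invariant factors of ∂_2 are all 1, so H_1 = Z.
  H_2: rank ker ∂_2 − rank ∂_3 = (5 − 5) − 0 = 0, and there is no ∂_3, so H_2 = 0.

As a check, the Euler characteristic is 5 − 10 + 5 = 0, which agrees with 1 − 1 + 0 = 0.
(K is a triangulation of the Möbius band.)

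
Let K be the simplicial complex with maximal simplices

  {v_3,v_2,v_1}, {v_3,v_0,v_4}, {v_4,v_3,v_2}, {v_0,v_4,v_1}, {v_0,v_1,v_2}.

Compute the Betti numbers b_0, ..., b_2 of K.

Order the vertices as v_0 < v_1 < v_2 < v_3 < v_4. Listing each simplex with vertices in this order, K has dimension 2 with simplices:

  0-simplices (5): [v_0], [v_1], [v_2], [v_3], [v_4]
  1-simplices (10): [v_0,v_1], [v_0,v_2], [v_0,v_3], [v_0,v_4], [v_1,v_2], [v_1,v_3], [v_1,v_4], [v_2,v_3], [v_2,v_4], [v_3,v_4]
  2-simplices (5): [v_0,v_1,v_2], [v_0,v_1,v_4], [v_0,v_3,v_4], [v_1,v_2,v_3], [v_2,v_3,v_4]

giving chain groups C_0 ≅ Z^5, C_1 ≅ Z^10, C_2 ≅ Z^5.

The boundary map ∂_1: C_1 → C_0 is given by ∂[p,q] = [q] − [p]. For instance
  ∂[v_1,v_3] = [v_3] − [v_1].
The 5×10 boundary matrix has rank 4 and Smith normal form diag(1,1,1,1).

The boundary map ∂_2: C_2 → C_1 maps a triangle to the signed sum of its edges. For instance
  ∂[v_0,v_1,v_2] = [v_1,v_2] − [v_0,v_2] + [v_0,v_1],
  ∂[v_0,v_3,v_4] = [v_3,v_4] − [v_0,v_4] + [v_0,v_3].
The resulting 10×5 matrix has rank 5, and its Smith normal form has invariant factors (1,1,1,1,1).

Computing H_k = (kernel of ∂_k) / (image of ∂_{k+1}):

  H_0: rank C_0 − rank ∂_1 = 5 − 4 = 1, and the invariant factors of ∂_1 are all 1, so H_0 = Z.
  H_1: rank ker ∂_1 − rank ∂_2 = (10 − 4) − 5 = 1, and the invariant factors of ∂_2 are all 1, so H_1 = Z.
  H_2: rank ker ∂_2 − rank ∂_3 = (5 − 5) − 0 = 0, and there is no ∂_3, so H_2 = 0.

(K is a triangulation of the Möbius band.)

Hence the Betti numbers are b_0 = 1, b_1 = 1, b_2 = 0.

b_0 = 1, b_1 = 1, b_2 = 0.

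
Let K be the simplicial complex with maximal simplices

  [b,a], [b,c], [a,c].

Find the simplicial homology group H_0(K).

Take the total order a < b < c on the vertex set. Then K (dimension 1) consists of the simplices:

  0-simplices (3): a, b, c
  1-simplices (3): ab, ac, bc

giving chain groups C_0 ≅ Z^3, C_1 ≅ Z^3.

Boundary ∂_1: C_1 → C_0 maps an edge to its endpoints' difference, ∂[p,q] = q − p.
As a 3×3 matrix over Z this has rank 2, with invariant factors (1,1).

Reading off H_k = ker ∂_k / im ∂_{k+1}:

  H_0: rank C_0 − rank ∂_1 = 3 − 2 = 1, and the invariant factors of ∂_1 are all 1, so H_0 = Z.

H_0 = Z.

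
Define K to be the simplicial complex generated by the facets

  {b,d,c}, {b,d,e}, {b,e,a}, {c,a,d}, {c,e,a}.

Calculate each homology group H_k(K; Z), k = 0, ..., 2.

Fix the vertex order a < b < c < d < e and write every simplex with vertices in increasing order. Then dim K = 2 and the simplices of K are:

  0-simplices (5): a, b, c, d, e
  1-simplices (10): ab, ac, ad, ae, bc, bd, be, cd, ce, de
  2-simplices (5): abe, acd, ace, bcd, bde

Hence C_0 ≅ Z^5, C_1 ≅ Z^10, C_2 ≅ Z^5.

Boundary ∂_1: C_1 → C_0 is given by ∂[p,q] = [q] − [p].
This gives a 5×10 integer matrix of rank 4; reducing to Smith normal form yields diagonal entries (1,1,1,1).

The boundary map ∂_2: C_2 → C_1 sends each 2-simplex [p,q,r] to [q,r] − [p,r] + [p,q]. For instance
  ∂abe = be − ae + ab,
  ∂acd = cd − ad + ac.
The resulting 10×5 matrix has rank 5, and its Smith normal form has invariant factors (1,1,1,1,1).

Computing H_k = (kernel of ∂_k) / (image of ∂_{k+1}):

  H_0: rank C_0 − rank ∂_1 = 5 − 4 = 1, and the invariant factors of ∂_1 are all 1, so H_0 ≅ Z.
  H_1: rank ker ∂_1 − rank ∂_2 = (10 − 4) − 5 = 1, and the invariant factors of ∂_2 are all 1, so H_1 ≅ Z.
  H_2: rank ker ∂_2 − rank ∂_3 = (5 − 5) − 0 = 0, and there is no ∂_3, so H_2 ≅ 0.

H_0 = Z,  H_1 = Z,  H_2 = 0.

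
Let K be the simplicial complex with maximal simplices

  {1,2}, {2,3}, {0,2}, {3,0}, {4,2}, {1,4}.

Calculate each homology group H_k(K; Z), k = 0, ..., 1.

We work with the vertex ordering 0 < 1 < 2 < 3 < 4. The simplices of K, each written with vertices in increasing order, are:

  0-simplices (5): [0], [1], [2], [3], [4]
  1-simplices (6): [0,2], [0,3], [1,2], [1,4], [2,3], [2,4]

Hence C_0 ≅ Z^5, C_1 ≅ Z^6.

∂_1: C_1 → C_0 maps an edge to its endpoints' difference, ∂[p,q] = q − p. For instance
  ∂[0,3] = [3] − [0].
The resulting 5×6 matrix has rank 4, and its Smith normal form has invariant factors (1,1,1,1).

Reading off H_k = ker ∂_k / im ∂_{k+1}:

  H_0: rank C_0 − rank ∂_1 = 5 − 4 = 1, and the invariant factors of ∂_1 are all 1, so H_0 ≅ Z.
  H_1: rank ker ∂_1 − rank ∂_2 = (6 − 4) − 0 = 2, and there is no ∂_2, so H_1 ≅ Z^2.

(K is a triangulation of a wedge of 2 circles.)

H_0 ≅ Z,  H_1 ≅ Z^2.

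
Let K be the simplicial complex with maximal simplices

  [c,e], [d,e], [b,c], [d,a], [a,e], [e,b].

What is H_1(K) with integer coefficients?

H_1 ≅ Z^2.

K has 5 vertices, 6 edges.
rank ∂_1 = 4, rank ∂_2 = 0 ⇒ b_1 = 6 − 4 − 0 = 2. So H_1 = Z^2.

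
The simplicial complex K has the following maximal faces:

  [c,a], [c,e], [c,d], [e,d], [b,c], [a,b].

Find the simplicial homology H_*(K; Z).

H_0 ≅ Z,  H_1 ≅ Z^2.

Order the vertices as a < b < c < d < e. Listing each simplex with vertices in this order, K has dimension 1 with simplices:

  0-simplices (5): a, b, c, d, e
  1-simplices (6): ab, ac, bc, cd, ce, de

so the chain groups are C_0 ≅ Z^5, C_1 ≅ Z^6.

Boundary ∂_1: C_1 → C_0 is given by ∂[p,q] = [q] − [p]. For instance
  ∂ce = e − c.
This gives a 5×6 integer matrix of rank 4; reducing to Smith normal form yields diagonal entries (1,1,1,1).

From H_k ≅ ker(∂_k) / im(∂_{k+1}) we obtain:

  H_0: rank C_0 − rank ∂_1 = 5 − 4 = 1, and the invariant factors of ∂_1 are all 1, so H_0 = Z.
  H_1: rank ker ∂_1 − rank ∂_2 = (6 − 4) − 0 = 2, and there is no ∂_2, so H_1 = Z^2.

As a check, the Euler characteristic is 5 − 6 = -1, which agrees with 1 − 2 = -1.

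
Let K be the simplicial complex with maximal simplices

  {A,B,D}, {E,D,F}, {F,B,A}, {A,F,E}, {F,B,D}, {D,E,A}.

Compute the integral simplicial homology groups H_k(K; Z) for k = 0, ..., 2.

Order the vertices as A < B < D < E < F. Listing each simplex with vertices in this order, K has dimension 2 with simplices:

  0-simplices (5): A, B, D, E, F
  1-simplices (9): AB, AD, AE, AF, BD, BF, DE, DF, EF
  2-simplices (6): ABD, ABF, ADE, AEF, BDF, DEF

giving chain groups C_0 ≅ Z^5, C_1 ≅ Z^9, C_2 ≅ Z^6.

Boundary ∂_1: C_1 → C_0 is given by ∂[p,q] = [q] − [p]. For instance
  ∂AE = E − A.
This gives a 5×9 integer matrix of rank 4; reducing to Smith normal form yields diagonal entries (1,1,1,1).

∂_2: C_2 → C_1 sends each 2-simplex [p,q,r] to [q,r] − [p,r] + [p,q]. For instance
  ∂ADE = DE − AE + AD,
  ∂BDF = DF − BF + BD.
This gives a 9×6 integer matrix of rank 5; reducing to Smith normal form yields diagonal entries (1,1,1,1,1).

Computing H_k = (kernel of ∂_k) / (image of ∂_{k+1}):

  H_0: rank C_0 − rank ∂_1 = 5 − 4 = 1, and the invariant factors of ∂_1 are all 1, so H_0 ≅ Z.
  H_1: rank ker ∂_1 − rank ∂_2 = (9 − 4) − 5 = 0, and the invariant factors of ∂_2 are all 1, so H_1 ≅ 0.
  H_2: rank ker ∂_2 − rank ∂_3 = (6 − 5) − 0 = 1, and there is no ∂_3, so H_2 ≅ Z.

As a check, the Euler characteristic is 5 − 9 + 6 = 2, which agrees with 1 − 0 + 1 = 2.
(K is a triangulation of the 2-sphere S^2.)

H_0 ≅ Z,  H_1 = 0,  H_2 ≅ Z.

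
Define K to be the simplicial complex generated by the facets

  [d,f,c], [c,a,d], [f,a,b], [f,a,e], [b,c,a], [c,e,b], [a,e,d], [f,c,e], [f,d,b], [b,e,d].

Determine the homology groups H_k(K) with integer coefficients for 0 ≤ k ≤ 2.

Fix the vertex order a < b < c < d < e < f and write every simplex with vertices in increasing order. Then dim K = 2 and the simplices of K are:

  0-simplices (6): a, b, c, d, e, f
  1-simplices (15): ab, ac, ad, ae, af, bc, bd, be, bf, cd, ce, cf, de, df, ef
  2-simplices (10): abc, abf, acd, ade, aef, bce, bde, bdf, cdf, cef

Hence C_0 ≅ Z^6, C_1 ≅ Z^15, C_2 ≅ Z^10.

Boundary ∂_1: C_1 → C_0 maps an edge to its endpoints' difference, ∂[p,q] = q − p. For instance
  ∂cd = d − c.
The 6×15 boundary matrix has rank 5 and Smith normal form diag(1,1,1,1,1).

Boundary ∂_2: C_2 → C_1 maps a triangle to the signed sum of its edges. For instance
  ∂bce = ce − be + bc,
  ∂bdf = df − bf + bd.
This gives a 15×10 integer matrix of rank 10; reducing to Smith normal form yields diagonal entries (1,1,1,1,1,1,1,1,1,2).

Now H_k = ker ∂_k / im ∂_{k+1}, so:

  H_0: rank C_0 − rank ∂_1 = 6 − 5 = 1, and the invariant factors of ∂_1 are all 1, so H_0 ≅ Z.
  H_1: rank ker ∂_1 − rank ∂_2 = (15 − 5) − 10 = 0, and ∂_2 has invariant factor 2 > 1, so H_1 ≅ Z_2.
  H_2: rank ker ∂_2 − rank ∂_3 = (10 − 10) − 0 = 0, and there is no ∂_3, so H_2 ≅ 0.

(K is a triangulation of the real projective plane RP^2.)

H_0 = Z,  H_1 = Z_2,  H_2 = 0.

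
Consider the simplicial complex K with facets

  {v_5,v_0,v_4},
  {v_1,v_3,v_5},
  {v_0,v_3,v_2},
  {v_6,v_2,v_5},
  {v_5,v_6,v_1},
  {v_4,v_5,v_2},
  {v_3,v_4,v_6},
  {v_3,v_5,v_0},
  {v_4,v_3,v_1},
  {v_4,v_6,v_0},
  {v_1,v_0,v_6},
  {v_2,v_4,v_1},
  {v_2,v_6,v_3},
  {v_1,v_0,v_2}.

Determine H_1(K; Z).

We work with the vertex ordering v_0 < v_1 < v_2 < v_3 < v_4 < v_5 < v_6. The simplices of K, each written with vertices in increasing order, are:

  0-simplices (7): [v_0], [v_1], [v_2], [v_3], [v_4], [v_5], [v_6]
  1-simplices (21): (21 of them)
  2-simplices (14): (14 of them)

so the chain groups are C_0 ≅ Z^7, C_1 ≅ Z^21, C_2 ≅ Z^14.

∂_1: C_1 → C_0 sends each edge [p,q] (with p < q) to q − p. For instance
  ∂[v_2,v_4] = [v_4] − [v_2].
The resulting 7×21 matrix has rank 6, and its Smith normal form has invariant factors (1,1,1,1,1,1).

The boundary map ∂_2: C_2 → C_1 acts by ∂[p,q,r] = [q,r] − [p,r] + [p,q]. For instance
  ∂[v_3,v_4,v_6] = [v_4,v_6] − [v_3,v_6] + [v_3,v_4],
  ∂[v_1,v_5,v_6] = [v_5,v_6] − [v_1,v_6] + [v_1,v_5].
This gives a 21×14 integer matrix of rank 13; reducing to Smith normal form yields diagonal entries (1,1,1,1,1,1,1,1,1,1,1,1,1).

Computing H_k = (kernel of ∂_k) / (image of ∂_{k+1}):

  H_1: rank ker ∂_1 − rank ∂_2 = (21 − 6) − 13 = 2, and the invariant factors of ∂_2 are all 1, so H_1 ≅ Z^2.

(K is a triangulation of the torus T^2.)

H_1 ≅ Z^2.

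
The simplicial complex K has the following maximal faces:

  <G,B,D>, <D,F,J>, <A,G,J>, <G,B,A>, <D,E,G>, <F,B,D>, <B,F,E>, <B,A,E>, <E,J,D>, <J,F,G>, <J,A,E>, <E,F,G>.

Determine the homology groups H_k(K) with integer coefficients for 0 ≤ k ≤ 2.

H_0 = Z,  H_1 = Z/2,  H_2 = 0.

We work with the vertex ordering A < B < D < E < F < G < J. The simplices of K, each written with vertices in increasing order, are:

  0-simplices (7): A, B, D, E, F, G, J
  1-simplices (18): AB, AE, AG, AJ, BD, BE, BF, BG, DE, DF, DG, DJ, EF, EG, EJ, FG, FJ, GJ
  2-simplices (12): ABE, ABG, AEJ, AGJ, BDF, BDG, BEF, DEG, DEJ, DFJ, EFG, FGJ

giving chain groups C_0 ≅ Z^7, C_1 ≅ Z^18, C_2 ≅ Z^12.

The boundary map ∂_1: C_1 → C_0 is given by ∂[p,q] = [q] − [p]. For instance
  ∂EJ = J − E.
As a 7×18 matrix over Z this has rank 6, with invariant factors (1,1,1,1,1,1).

The boundary map ∂_2: C_2 → C_1 maps a triangle to the signed sum of its edges. For instance
  ∂DFJ = FJ − DJ + DF,
  ∂BEF = EF − BF + BE.
The 18×12 boundary matrix has rank 12 and Smith normal form diag(1,1,1,1,1,1,1,1,1,1,1,2).

From H_k ≅ ker(∂_k) / im(∂_{k+1}) we obtain:

  H_0: rank C_0 − rank ∂_1 = 7 − 6 = 1, and the invariant factors of ∂_1 are all 1, so H_0 ≅ Z.
  H_1: rank ker ∂_1 − rank ∂_2 = (18 − 6) − 12 = 0, and ∂_2 has invariant factor 2 > 1, so H_1 ≅ Z/2.
  H_2: rank ker ∂_2 − rank ∂_3 = (12 − 12) − 0 = 0, and there is no ∂_3, so H_2 ≅ 0.

(K is a triangulation of the real projective plane RP^2.)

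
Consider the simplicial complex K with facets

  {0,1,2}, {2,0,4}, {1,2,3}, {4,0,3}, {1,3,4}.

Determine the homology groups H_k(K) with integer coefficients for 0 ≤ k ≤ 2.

H_0 = Z,  H_1 = Z,  H_2 = 0.

Take the total order 0 < 1 < 2 < 3 < 4 on the vertex set. Then K (dimension 2) consists of the simplices:

  0-simplices (5): [0], [1], [2], [3], [4]
  1-simplices (10): [0,1], [0,2], [0,3], [0,4], [1,2], [1,3], [1,4], [2,3], [2,4], [3,4]
  2-simplices (5): [0,1,2], [0,2,4], [0,3,4], [1,2,3], [1,3,4]

Hence C_0 ≅ Z^5, C_1 ≅ Z^10, C_2 ≅ Z^5.

Boundary ∂_1: C_1 → C_0 is given by ∂[p,q] = [q] − [p].
This gives a 5×10 integer matrix of rank 4; reducing to Smith normal form yields diagonal entries (1,1,1,1).

The boundary map ∂_2: C_2 → C_1 acts by ∂[p,q,r] = [q,r] − [p,r] + [p,q]. For instance
  ∂[1,2,3] = [2,3] − [1,3] + [1,2],
  ∂[0,2,4] = [2,4] − [0,4] + [0,2].
As a 10×5 matrix over Z this has rank 5, with invariant factors (1,1,1,1,1).

Reading off H_k = ker ∂_k / im ∂_{k+1}:

  H_0: rank C_0 − rank ∂_1 = 5 − 4 = 1, and the invariant factors of ∂_1 are all 1, so H_0 ≅ Z.
  H_1: rank ker ∂_1 − rank ∂_2 = (10 − 4) − 5 = 1, and the invariant factors of ∂_2 are all 1, so H_1 ≅ Z.
  H_2: rank ker ∂_2 − rank ∂_3 = (5 − 5) − 0 = 0, and there is no ∂_3, so H_2 ≅ 0.

As a check, the Euler characteristic is 5 − 10 + 5 = 0, which agrees with 1 − 1 + 0 = 0.
(K is a triangulation of the Möbius band.)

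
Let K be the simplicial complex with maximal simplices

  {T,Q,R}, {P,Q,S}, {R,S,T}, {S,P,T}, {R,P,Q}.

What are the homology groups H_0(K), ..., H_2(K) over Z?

H_0 ≅ Z,  H_1 ≅ Z,  H_2 = 0.

Fix the vertex order P < Q < R < S < T and write every simplex with vertices in increasing order. Then dim K = 2 and the simplices of K are:

  0-simplices (5): P, Q, R, S, T
  1-simplices (10): PQ, PR, PS, PT, QR, QS, QT, RS, RT, ST
  2-simplices (5): PQR, PQS, PST, QRT, RST

Hence C_0 ≅ Z^5, C_1 ≅ Z^10, C_2 ≅ Z^5.

The boundary map ∂_1: C_1 → C_0 is given by ∂[p,q] = [q] − [p]. For instance
  ∂QS = S − Q.
This gives a 5×10 integer matrix of rank 4; reducing to Smith normal form yields diagonal entries (1,1,1,1).

∂_2: C_2 → C_1 sends each 2-simplex [p,q,r] to [q,r] − [p,r] + [p,q]. For instance
  ∂PST = ST − PT + PS,
  ∂RST = ST − RT + RS.
The 10×5 boundary matrix has rank 5 and Smith normal form diag(1,1,1,1,1).

From H_k ≅ ker(∂_k) / im(∂_{k+1}) we obtain:

  H_0: rank C_0 − rank ∂_1 = 5 − 4 = 1, and the invariant factors of ∂_1 are all 1, so H_0 = Z.
  H_1: rank ker ∂_1 − rank ∂_2 = (10 − 4) − 5 = 1, and the invariant factors of ∂_2 are all 1, so H_1 = Z.
  H_2: rank ker ∂_2 − rank ∂_3 = (5 − 5) − 0 = 0, and there is no ∂_3, so H_2 = 0.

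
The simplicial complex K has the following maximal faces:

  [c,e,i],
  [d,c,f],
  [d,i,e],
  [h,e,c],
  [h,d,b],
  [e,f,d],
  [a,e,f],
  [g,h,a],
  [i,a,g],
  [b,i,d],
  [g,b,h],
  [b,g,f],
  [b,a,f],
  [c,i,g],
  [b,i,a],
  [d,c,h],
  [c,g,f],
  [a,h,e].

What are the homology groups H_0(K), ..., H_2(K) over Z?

H_0 ≅ Z,  H_1 ≅ Z ⊕ Z/2Z,  H_2 = 0.

We work with the vertex ordering a < b < c < d < e < f < g < h < i. The simplices of K, each written with vertices in increasing order, are:

  0-simplices (9): a, b, c, d, e, f, g, h, i
  1-simplices (27): ab, ae, af, ag, ah, ai, bd, bf, bg, bh, bi, cd, ce, cf, cg, ch, ci, de, df, dh, di, ef, eh, ei, fg, gh, gi
  2-simplices (18): abf, abi, aef, aeh, agh, agi, bdh, bdi, bfg, bgh, cdf, cdh, ceh, cei, cfg, cgi, def, dei

giving chain groups C_0 ≅ Z^9, C_1 ≅ Z^27, C_2 ≅ Z^18.

∂_1: C_1 → C_0 maps an edge to its endpoints' difference, ∂[p,q] = q − p. For instance
  ∂ef = f − e.
This gives a 9×27 integer matrix of rank 8; reducing to Smith normal form yields diagonal entries (1,1,1,1,1,1,1,1).

Boundary ∂_2: C_2 → C_1 acts by ∂[p,q,r] = [q,r] − [p,r] + [p,q]. For instance
  ∂abf = bf − af + ab,
  ∂agh = gh − ah + ag.
The resulting 27×18 matrix has rank 18, and its Smith normal form has invariant factors (1,1,1,1,1,1,1,1,1,1,1,1,1,1,1,1,1,2).

Reading off H_k = ker ∂_k / im ∂_{k+1}:

  H_0: rank C_0 − rank ∂_1 = 9 − 8 = 1, and the invariant factors of ∂_1 are all 1, so H_0 = Z.
  H_1: rank ker ∂_1 − rank ∂_2 = (27 − 8) − 18 = 1, and ∂_2 has invariant factor 2 > 1, so H_1 = Z ⊕ Z/2Z.
  H_2: rank ker ∂_2 − rank ∂_3 = (18 − 18) − 0 = 0, and there is no ∂_3, so H_2 = 0.

(K is a triangulation of the Klein bottle.)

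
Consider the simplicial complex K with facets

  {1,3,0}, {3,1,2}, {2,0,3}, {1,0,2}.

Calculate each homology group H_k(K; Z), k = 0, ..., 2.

H_0 ≅ Z,  H_1 = 0,  H_2 ≅ Z.

We work with the vertex ordering 0 < 1 < 2 < 3. The simplices of K, each written with vertices in increasing order, are:

  0-simplices (4): [0], [1], [2], [3]
  1-simplices (6): [0,1], [0,2], [0,3], [1,2], [1,3], [2,3]
  2-simplices (4): [0,1,2], [0,1,3], [0,2,3], [1,2,3]

giving chain groups C_0 ≅ Z^4, C_1 ≅ Z^6, C_2 ≅ Z^4.

The boundary map ∂_1: C_1 → C_0 sends each edge [p,q] (with p < q) to q − p. For instance
  ∂[1,2] = [2] − [1].
The resulting 4×6 matrix has rank 3, and its Smith normal form has invariant factors (1,1,1).

Boundary ∂_2: C_2 → C_1 acts by ∂[p,q,r] = [q,r] − [p,r] + [p,q]. For instance
  ∂[1,2,3] = [2,3] − [1,3] + [1,2],
  ∂[0,1,3] = [1,3] − [0,3] + [0,1].
This gives a 6×4 integer matrix of rank 3; reducing to Smith normal form yields diagonal entries (1,1,1).

From H_k ≅ ker(∂_k) / im(∂_{k+1}) we obtain:

  H_0: rank C_0 − rank ∂_1 = 4 − 3 = 1, and the invariant factors of ∂_1 are all 1, so H_0 = Z.
  H_1: rank ker ∂_1 − rank ∂_2 = (6 − 3) − 3 = 0, and the invariant factors of ∂_2 are all 1, so H_1 = 0.
  H_2: rank ker ∂_2 − rank ∂_3 = (4 − 3) − 0 = 1, and there is no ∂_3, so H_2 = Z.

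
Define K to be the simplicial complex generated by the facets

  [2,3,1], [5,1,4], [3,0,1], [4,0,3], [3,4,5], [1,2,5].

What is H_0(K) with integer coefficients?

H_0 ≅ Z.

Order the vertices as 0 < 1 < 2 < 3 < 4 < 5. Listing each simplex with vertices in this order, K has dimension 2 with simplices:

  0-simplices (6): [0], [1], [2], [3], [4], [5]
  1-simplices (12): [0,1], [0,3], [0,4], [1,2], [1,3], [1,4], [1,5], [2,3], [2,5], [3,4], [3,5], [4,5]
  2-simplices (6): [0,1,3], [0,3,4], [1,2,3], [1,2,5], [1,4,5], [3,4,5]

giving chain groups C_0 ≅ Z^6, C_1 ≅ Z^12, C_2 ≅ Z^6.

The boundary map ∂_1: C_1 → C_0 sends each edge [p,q] (with p < q) to q − p. For instance
  ∂[1,5] = [5] − [1].
This gives a 6×12 integer matrix of rank 5; reducing to Smith normal form yields diagonal entries (1,1,1,1,1).

The boundary map ∂_2: C_2 → C_1 acts by ∂[p,q,r] = [q,r] − [p,r] + [p,q]. For instance
  ∂[1,2,5] = [2,5] − [1,5] + [1,2],
  ∂[1,2,3] = [2,3] − [1,3] + [1,2].
The 12×6 boundary matrix has rank 6 and Smith normal form diag(1,1,1,1,1,1).

Now H_k = ker ∂_k / im ∂_{k+1}, so:

  H_0: rank C_0 − rank ∂_1 = 6 − 5 = 1, and the invariant factors of ∂_1 are all 1, so H_0 = Z.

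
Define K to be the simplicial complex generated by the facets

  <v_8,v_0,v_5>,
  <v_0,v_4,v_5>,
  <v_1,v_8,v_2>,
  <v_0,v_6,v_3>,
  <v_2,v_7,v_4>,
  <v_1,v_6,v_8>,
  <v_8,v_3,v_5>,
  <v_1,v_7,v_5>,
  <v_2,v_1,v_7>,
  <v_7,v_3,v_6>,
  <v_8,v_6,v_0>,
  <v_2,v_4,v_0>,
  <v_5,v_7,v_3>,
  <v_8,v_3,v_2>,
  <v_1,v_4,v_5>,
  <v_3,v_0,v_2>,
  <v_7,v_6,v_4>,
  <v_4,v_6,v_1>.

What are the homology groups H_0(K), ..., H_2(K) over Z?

H_0 = Z,  H_1 = Z ⊕ Z_2,  H_2 = 0.

K has 9 vertices, 27 edges, 18 triangles.
rank ∂_0 = 0, rank ∂_1 = 8 ⇒ b_0 = 9 − 0 − 8 = 1; all invariant factors of ∂_1 are 1 so no torsion. So H_0 ≅ Z.
rank ∂_1 = 8, rank ∂_2 = 18 ⇒ b_1 = 27 − 8 − 18 = 1; ∂_2 has invariant factor(s) [2] giving torsion. So H_1 ≅ Z ⊕ Z_2.
rank ∂_2 = 18, rank ∂_3 = 0 ⇒ b_2 = 18 − 18 − 0 = 0. So H_2 ≅ 0.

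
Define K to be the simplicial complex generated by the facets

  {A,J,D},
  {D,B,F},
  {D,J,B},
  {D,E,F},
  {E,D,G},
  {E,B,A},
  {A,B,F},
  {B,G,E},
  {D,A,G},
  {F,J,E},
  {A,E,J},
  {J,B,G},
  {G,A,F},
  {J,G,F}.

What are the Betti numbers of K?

Take the total order A < B < D < E < F < G < J on the vertex set. Then K (dimension 2) consists of the simplices:

  0-simplices (7): A, B, D, E, F, G, J
  1-simplices (21): AB, AD, AE, AF, AG, AJ, BD, BE, BF, BG, BJ, DE, DF, DG, DJ, EF, EG, EJ, FG, FJ, GJ
  2-simplices (14): ABE, ABF, ADG, ADJ, AEJ, AFG, BDF, BDJ, BEG, BGJ, DEF, DEG, EFJ, FGJ

giving chain groups C_0 ≅ Z^7, C_1 ≅ Z^21, C_2 ≅ Z^14.

∂_1: C_1 → C_0 maps an edge to its endpoints' difference, ∂[p,q] = q − p. For instance
  ∂FG = G − F.
As a 7×21 matrix over Z this has rank 6, with invariant factors (1,1,1,1,1,1).

The boundary map ∂_2: C_2 → C_1 maps a triangle to the signed sum of its edges. For instance
  ∂ADG = DG − AG + AD,
  ∂EFJ = FJ − EJ + EF.
The 21×14 boundary matrix has rank 13 and Smith normal form diag(1,1,1,1,1,1,1,1,1,1,1,1,1).

From H_k ≅ ker(∂_k) / im(∂_{k+1}) we obtain:

  H_0: rank C_0 − rank ∂_1 = 7 − 6 = 1, and the invariant factors of ∂_1 are all 1, so H_0 = Z.
  H_1: rank ker ∂_1 − rank ∂_2 = (21 − 6) − 13 = 2, and the invariant factors of ∂_2 are all 1, so H_1 = Z^2.
  H_2: rank ker ∂_2 − rank ∂_3 = (14 − 13) − 0 = 1, and there is no ∂_3, so H_2 = Z.

As a check, the Euler characteristic is 7 − 21 + 14 = 0, which agrees with 1 − 2 + 1 = 0.

Hence the Betti numbers are b_0 = 1, b_1 = 2, b_2 = 1.

b_0 = 1, b_1 = 2, b_2 = 1.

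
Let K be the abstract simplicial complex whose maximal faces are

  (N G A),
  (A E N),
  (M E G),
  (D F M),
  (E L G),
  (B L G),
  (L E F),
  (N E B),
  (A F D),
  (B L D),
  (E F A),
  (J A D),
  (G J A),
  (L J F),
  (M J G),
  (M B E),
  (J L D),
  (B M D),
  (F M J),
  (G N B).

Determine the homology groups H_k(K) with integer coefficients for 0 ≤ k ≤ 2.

H_0 = Z,  H_1 = Z ⊕ Z/2Z,  H_2 = 0.

K has 10 vertices, 30 edges, 20 triangles.
rank ∂_0 = 0, rank ∂_1 = 9 ⇒ b_0 = 10 − 0 − 9 = 1; all invariant factors of ∂_1 are 1 so no torsion. So H_0 = Z.
rank ∂_1 = 9, rank ∂_2 = 20 ⇒ b_1 = 30 − 9 − 20 = 1; ∂_2 has invariant factor(s) [2] giving torsion. So H_1 = Z ⊕ Z/2Z.
rank ∂_2 = 20, rank ∂_3 = 0 ⇒ b_2 = 20 − 20 − 0 = 0. So H_2 = 0.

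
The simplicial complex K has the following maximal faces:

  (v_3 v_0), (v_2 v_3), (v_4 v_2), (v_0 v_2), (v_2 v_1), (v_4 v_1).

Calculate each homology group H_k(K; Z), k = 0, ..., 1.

H_0 = Z,  H_1 = Z^2.

Order the vertices as v_0 < v_1 < v_2 < v_3 < v_4. Listing each simplex with vertices in this order, K has dimension 1 with simplices:

  0-simplices (5): [v_0], [v_1], [v_2], [v_3], [v_4]
  1-simplices (6): [v_0,v_2], [v_0,v_3], [v_1,v_2], [v_1,v_4], [v_2,v_3], [v_2,v_4]

so the chain groups are C_0 ≅ Z^5, C_1 ≅ Z^6.

The boundary map ∂_1: C_1 → C_0 maps an edge to its endpoints' difference, ∂[p,q] = q − p. For instance
  ∂[v_0,v_3] = [v_3] − [v_0].
This gives a 5×6 integer matrix of rank 4; reducing to Smith normal form yields diagonal entries (1,1,1,1).

Computing H_k = (kernel of ∂_k) / (image of ∂_{k+1}):

  H_0: rank C_0 − rank ∂_1 = 5 − 4 = 1, and the invariant factors of ∂_1 are all 1, so H_0 = Z.
  H_1: rank ker ∂_1 − rank ∂_2 = (6 − 4) − 0 = 2, and there is no ∂_2, so H_1 = Z^2.

(K is a triangulation of a wedge of 2 circles.)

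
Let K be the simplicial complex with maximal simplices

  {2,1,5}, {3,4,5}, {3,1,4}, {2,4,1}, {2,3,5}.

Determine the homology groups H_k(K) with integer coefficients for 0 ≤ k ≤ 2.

H_0 = Z,  H_1 = Z,  H_2 = 0.

Take the total order 1 < 2 < 3 < 4 < 5 on the vertex set. Then K (dimension 2) consists of the simplices:

  0-simplices (5): [1], [2], [3], [4], [5]
  1-simplices (10): [1,2], [1,3], [1,4], [1,5], [2,3], [2,4], [2,5], [3,4], [3,5], [4,5]
  2-simplices (5): [1,2,4], [1,2,5], [1,3,4], [2,3,5], [3,4,5]

Hence C_0 ≅ Z^5, C_1 ≅ Z^10, C_2 ≅ Z^5.

∂_1: C_1 → C_0 maps an edge to its endpoints' difference, ∂[p,q] = q − p. For instance
  ∂[4,5] = [5] − [4].
The 5×10 boundary matrix has rank 4 and Smith normal form diag(1,1,1,1).

∂_2: C_2 → C_1 sends each 2-simplex [p,q,r] to [q,r] − [p,r] + [p,q]. For instance
  ∂[1,2,4] = [2,4] − [1,4] + [1,2],
  ∂[1,3,4] = [3,4] − [1,4] + [1,3].
The resulting 10×5 matrix has rank 5, and its Smith normal form has invariant factors (1,1,1,1,1).

Reading off H_k = ker ∂_k / im ∂_{k+1}:

  H_0: rank C_0 − rank ∂_1 = 5 − 4 = 1, and the invariant factors of ∂_1 are all 1, so H_0 = Z.
  H_1: rank ker ∂_1 − rank ∂_2 = (10 − 4) − 5 = 1, and the invariant factors of ∂_2 are all 1, so H_1 = Z.
  H_2: rank ker ∂_2 − rank ∂_3 = (5 − 5) − 0 = 0, and there is no ∂_3, so H_2 = 0.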